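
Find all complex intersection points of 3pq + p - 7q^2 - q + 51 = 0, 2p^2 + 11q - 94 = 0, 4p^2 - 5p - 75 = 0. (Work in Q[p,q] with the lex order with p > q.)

Compute a lex Gröbner basis by Buchberger's algorithm.
f_1 = 3pq + p - 7q^2 - q + 51, LT = pq.
f_2 = 2p^2 + 11q - 94, LT = p^2.
f_3 = 4p^2 - 5p - 75, LT = p^2.

S(f_1,f_2): lcm = p^2q. S = 1/3p^2 - 7/3pq^2 - 1/3pq + 17p - 11/2q^2 + 47q.
  leading term p^2: subtract (1/6)·f_2 from 1/3p^2 - 7/3pq^2 - 1/3pq + 17p - 11/2q^2 + 47q → -7/3pq^2 - 1/3pq + 17p - 11/2q^2 + 271/6q + 47/3
  leading term pq^2: subtract (-7/9q)·f_1 from -7/3pq^2 - 1/3pq + 17p - 11/2q^2 + 271/6q + 47/3 → 4/9pq + 17p - 49/9q^3 - 113/18q^2 + 509/6q + 47/3
  leading term pq: subtract (4/27)·f_1 from 4/9pq + 17p - 49/9q^3 - 113/18q^2 + 509/6q + 47/3 → 455/27p - 49/9q^3 - 283/54q^2 + 4589/54q + 73/9
  leading term p: no divisor's leading term divides it; move 455/27p to the remainder.
  leading term q^3: no divisor's leading term divides it; move -49/9q^3 to the remainder.
  leading term q^2: no divisor's leading term divides it; move -283/54q^2 to the remainder.
  leading term q: no divisor's leading term divides it; move 4589/54q to the remainder.
  leading term 1: no divisor's leading term divides it; move 73/9 to the remainder.
  remainder 455/27p - 49/9q^3 - 283/54q^2 + 4589/54q + 73/9 ≠ 0; add h_4 = 455/27p - 49/9q^3 - 283/54q^2 + 4589/54q + 73/9 to the basis.

S(f_1,f_3): lcm = p^2q. S = 1/3p^2 - 7/3pq^2 + 11/12pq + 17p + 75/4q.
  leading term p^2: subtract (1/6)·f_2 from 1/3p^2 - 7/3pq^2 + 11/12pq + 17p + 75/4q → -7/3pq^2 + 11/12pq + 17p + 203/12q + 47/3
  leading term pq^2: subtract (-7/9q)·f_1 from -7/3pq^2 + 11/12pq + 17p + 203/12q + 47/3 → 61/36pq + 17p - 49/9q^3 - 7/9q^2 + 679/12q + 47/3
  leading term pq: subtract (61/108)·f_1 from 61/36pq + 17p - 49/9q^3 - 7/9q^2 + 679/12q + 47/3 → 1775/108p - 49/9q^3 + 343/108q^2 + 1543/27q - 473/36
  leading term p: subtract (355/364)·h_4 from 1775/108p - 49/9q^3 + 343/108q^2 + 1543/27q - 473/36 → -7/52q^3 + 6033/728q^2 - 1441/56q - 3831/182
  leading term q^3: no divisor's leading term divides it; move -7/52q^3 to the remainder.
  leading term q^2: no divisor's leading term divides it; move 6033/728q^2 to the remainder.
  leading term q: no divisor's leading term divides it; move -1441/56q to the remainder.
  leading term 1: no divisor's leading term divides it; move -3831/182 to the remainder.
  remainder -7/52q^3 + 6033/728q^2 - 1441/56q - 3831/182 ≠ 0; add h_5 = -7/52q^3 + 6033/728q^2 - 1441/56q - 3831/182 to the basis.

S(f_2,f_3): lcm = p^2. S = 5/4p + 11/2q - 113/4.
  leading term p: subtract (27/364)·h_4 from 5/4p + 11/2q - 113/4 → 21/52q^3 + 283/728q^2 - 45/56q - 5251/182
  leading term q^3: subtract (-3)·h_5 from 21/52q^3 + 283/728q^2 - 45/56q - 5251/182 → 101/4q^2 - 78q - 92
  leading term q^2: no divisor's leading term divides it; move 101/4q^2 to the remainder.
  leading term q: no divisor's leading term divides it; move -78q to the remainder.
  leading term 1: no divisor's leading term divides it; move -92 to the remainder.
  remainder 101/4q^2 - 78q - 92 ≠ 0; add h_6 = 101/4q^2 - 78q - 92 to the basis.

S(f_1,h_4): lcm = pq. S = 1/3p + 21/65q^4 + 283/910q^3 - 1549/210q^2 - 1112/1365q + 17.
  leading term p: subtract (9/455)·h_4 from 1/3p + 21/65q^4 + 283/910q^3 - 1549/210q^2 - 1112/1365q + 17 → 21/65q^4 + 381/910q^3 - 3309/455q^2 - 2271/910q + 7662/455
  leading term q^4: subtract (-12/5q)·h_5 from 21/65q^4 + 381/910q^3 - 3309/455q^2 - 2271/910q + 7662/455 → 264/13q^3 - 62817/910q^2 - 3711/70q + 7662/455
  leading term q^3: subtract (-1056/7)·h_5 from 264/13q^3 - 62817/910q^2 - 3711/70q + 7662/455 → 578757/490q^2 - 1928097/490q - 773862/245
  leading term q^2: subtract (1157514/24745)·h_6 from 578757/490q^2 - 1928097/490q - 773862/245 → -2023659/7070q + 4047318/3535
  leading term q: no divisor's leading term divides it; move -2023659/7070q to the remainder.
  leading term 1: no divisor's leading term divides it; move 4047318/3535 to the remainder.
  remainder -2023659/7070q + 4047318/3535 ≠ 0; add h_7 = -2023659/7070q + 4047318/3535 to the basis.

The other S-polynomials (S(f_2,h_4), S(f_3,h_4), S(f_1,h_5), S(f_2,h_5), S(f_3,h_5), S(h_4,h_5), S(f_1,h_6), S(f_2,h_6), S(f_3,h_6), S(h_4,h_6), S(h_5,h_6), S(f_1,h_7), S(f_2,h_7), S(f_3,h_7), S(h_4,h_7), S(h_5,h_7), S(h_6,h_7)) all reduce to 0 modulo the current basis, so we have a Gröbner basis.
Inter-reduce: drop elements whose leading term is divisible by another's, tail-reduce, and make monic.
Reduced Gröbner basis: {p - 5, q - 4}.

Since the basis is lex-ordered, q - 4 is univariate in q. Its roots are {4}. Back-substituting each root into the other basis elements fixes the other coordinates.
  q = 4: the earlier basis element becomes p - 5 = 0, giving p = 5 — point (5, 4).
Substituting each solution back into the original system confirms all equations vanish.

{(5, 4)}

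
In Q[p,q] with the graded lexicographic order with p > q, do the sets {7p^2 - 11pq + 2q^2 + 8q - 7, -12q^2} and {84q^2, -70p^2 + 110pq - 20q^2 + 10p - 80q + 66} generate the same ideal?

No, the ideals differ.

For a fixed monomial order, each ideal has a unique reduced Gröbner basis; comparing bases decides equality.
Buchberger on the first generating set:
f_1 = 7p^2 - 11pq + 2q^2 + 8q - 7, LT = p^2.
f_2 = -12q^2, LT = q^2.

S(f_1,f_2): leading monomials are coprime, so the S-polynomial reduces to 0 (Buchberger's first criterion).
Every S-polynomial of the final basis reduces to 0, so we have a Gröbner basis.
Inter-reduce: drop elements whose leading term is divisible by another's, tail-reduce, and make monic.
Reduced Gröbner basis: {p^2 - 11/7pq + 8/7q - 1, q^2}.

Buchberger on the second generating set:
h_1 = 84q^2, LT = q^2.
h_2 = -70p^2 + 110pq - 20q^2 + 10p - 80q + 66, LT = p^2.

S(h_1,h_2): leading monomials are coprime, so the S-polynomial reduces to 0 (Buchberger's first criterion).
Every S-polynomial of the final basis reduces to 0, so we have a Gröbner basis.
Inter-reduce: drop elements whose leading term is divisible by another's, tail-reduce, and make monic.
Reduced Gröbner basis: {p^2 - 11/7pq - 1/7p + 8/7q - 33/35, q^2}.

Since the reduced bases disagree, the two ideals are not the same.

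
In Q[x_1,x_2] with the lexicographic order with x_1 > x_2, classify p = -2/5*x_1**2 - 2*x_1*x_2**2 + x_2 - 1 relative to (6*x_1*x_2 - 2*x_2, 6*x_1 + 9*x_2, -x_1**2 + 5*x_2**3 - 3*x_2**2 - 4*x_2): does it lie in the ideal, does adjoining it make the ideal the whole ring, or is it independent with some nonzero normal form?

First compute the reduced Gröbner basis of I by Buchberger's algorithm.
f_1 = 6*x_1*x_2 - 2*x_2, LT = x_1*x_2.
f_2 = 6*x_1 + 9*x_2, LT = x_1.
f_3 = -x_1**2 + 5*x_2**3 - 3*x_2**2 - 4*x_2, LT = x_1**2.

S(f_1,f_2): lcm = x_1*x_2. S = -3/2*x_2**2 - 1/3*x_2.
  leading term x_2**2: no divisor's leading term divides it; move -3/2*x_2**2 to the remainder.
  leading term x_2: no divisor's leading term divides it; move -1/3*x_2 to the remainder.
  remainder -3/2*x_2**2 - 1/3*x_2 ≠ 0; add h_4 = -3/2*x_2**2 - 1/3*x_2 to the basis.

S(f_1,f_3): lcm = x_1**2*x_2. S = -1/3*x_1*x_2 + 5*x_2**4 - 3*x_2**3 - 4*x_2**2.
  leading term x_1*x_2: subtract (-1/18)·f_1 from -1/3*x_1*x_2 + 5*x_2**4 - 3*x_2**3 - 4*x_2**2 → 5*x_2**4 - 3*x_2**3 - 4*x_2**2 - 1/9*x_2
  leading term x_2**4: subtract (-10/3*x_2**2)·h_4 from 5*x_2**4 - 3*x_2**3 - 4*x_2**2 - 1/9*x_2 → -37/9*x_2**3 - 4*x_2**2 - 1/9*x_2
  leading term x_2**3: subtract (74/27*x_2)·h_4 from -37/9*x_2**3 - 4*x_2**2 - 1/9*x_2 → -250/81*x_2**2 - 1/9*x_2
  leading term x_2**2: subtract (500/243)·h_4 from -250/81*x_2**2 - 1/9*x_2 → 419/729*x_2
  leading term x_2: no divisor's leading term divides it; move 419/729*x_2 to the remainder.
  remainder 419/729*x_2 ≠ 0; add h_5 = 419/729*x_2 to the basis.

The other S-polynomials (S(f_2,f_3), S(f_1,h_4), S(f_2,h_4), S(f_3,h_4), S(f_1,h_5), S(f_2,h_5), S(f_3,h_5), S(h_4,h_5)) all reduce to 0 modulo the current basis, so we have a Gröbner basis.
Inter-reduce: drop elements whose leading term is divisible by another's, tail-reduce, and make monic.
Reduced Gröbner basis: {x_1, x_2}.
Label its elements g_1 = x_1, g_2 = x_2.

Reduce p = -2/5*x_1**2 - 2*x_1*x_2**2 + x_2 - 1 modulo G:
  leading term x_1**2: subtract (-2/5*x_1)·g_1 from -2/5*x_1**2 - 2*x_1*x_2**2 + x_2 - 1 → -2*x_1*x_2**2 + x_2 - 1
  leading term x_1*x_2**2: subtract (-2*x_2**2)·g_1 from -2*x_1*x_2**2 + x_2 - 1 → x_2 - 1
  leading term x_2: subtract (1)·g_2 from x_2 - 1 → -1
  leading term 1: no divisor's leading term divides it; move -1 to the remainder.
  normal form = -1.
The normal form is nonzero, so p ∉ I. Since p minus its normal form lies in I, I + (p) = I + (r) where r = -1; decide whether this ideal is the whole ring.
Here r = -1 is a nonzero constant, hence a unit: 1 ∈ I + (p), the Gröbner basis of I + (p) is {1}, and the enlarged system has no common solution — adjoining p is inconsistent.

Adjoining -2/5*x_1**2 - 2*x_1*x_2**2 + x_2 - 1 makes the ideal the whole ring: the system is inconsistent.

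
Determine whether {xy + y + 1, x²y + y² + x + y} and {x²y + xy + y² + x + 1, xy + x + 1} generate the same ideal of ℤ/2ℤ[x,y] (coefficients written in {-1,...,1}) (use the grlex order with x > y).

For a fixed monomial order, each ideal has a unique reduced Gröbner basis; comparing bases decides equality.
Buchberger on the first generating set:
f_1 = xy + y + 1, LT = xy.
f_2 = x²y + y² + x + y, LT = x²y.

S(f_1,f_2): lcm = x²y. S = xy + y² + y.
  reduce S modulo (f_1, f_2):
  remainder y² + 1 ≠ 0; add g_3 = y² + 1 to the basis.

S(f_1,g_3): lcm = xy². S = y² + x + y.
  reduce S modulo (f_1, f_2, g_3):
  remainder x + y + 1 ≠ 0; add g_4 = x + y + 1 to the basis.

The other S-polynomials (S(f_2,g_3), S(f_1,g_4), S(f_2,g_4), S(g_3,g_4)) all reduce to 0 modulo the current basis, so we have a Gröbner basis.
Inter-reduce: drop elements whose leading term is divisible by another's, tail-reduce, and make monic.
Reduced Gröbner basis: {y² + 1, x + y + 1}.

Buchberger on the second generating set:
h_1 = x²y + xy + y² + x + 1, LT = x²y.
h_2 = xy + x + 1, LT = xy.

S(h_1,h_2): lcm = x²y. S = x² + xy + y² + 1.
  reduce S modulo (h_1, h_2):
  remainder x² + y² + x ≠ 0; add k_3 = x² + y² + x to the basis.

S(h_1,k_3): lcm = x²y. S = y³ + y² + x + 1.
  reduce S modulo (h_1, h_2, k_3):
  remainder y³ + y² + x + 1 ≠ 0; add k_4 = y³ + y² + x + 1 to the basis.

The other S-polynomials (S(h_2,k_3), S(h_1,k_4), S(h_2,k_4), S(k_3,k_4)) all reduce to 0 modulo the current basis, so we have a Gröbner basis.
Inter-reduce: drop elements whose leading term is divisible by another's, tail-reduce, and make monic.
Reduced Gröbner basis: {y³ + y² + x + 1, x² + y² + x, xy + x + 1}.

These differ, so the ideals are not equal.

No, the ideals differ.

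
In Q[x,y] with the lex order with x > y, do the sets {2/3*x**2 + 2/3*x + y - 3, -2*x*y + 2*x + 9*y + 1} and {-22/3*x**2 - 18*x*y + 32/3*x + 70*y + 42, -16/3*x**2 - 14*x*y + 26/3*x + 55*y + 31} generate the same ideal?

Yes, the ideals are equal.

Equality of ideals is decidable: compute both reduced Gröbner bases (unique for the ordering) and check whether they agree.
Buchberger on the first generating set:
f_1 = 2/3*x**2 + 2/3*x + y - 3, LT = x**2.
f_2 = -2*x*y + 2*x + 9*y + 1, LT = x*y.

S(f_1,f_2): lcm = x**2*y. S = x**2 + 11/2*x*y + 1/2*x + 3/2*y**2 - 9/2*y.
  reduce S modulo (f_1, f_2):
  remainder 5*x + 3/2*y**2 + 75/4*y + 29/4 ≠ 0; add g_3 = 5*x + 3/2*y**2 + 75/4*y + 29/4 to the basis.

S(f_2,g_3): lcm = x*y. S = -x - 3/10*y**3 - 15/4*y**2 - 119/20*y - 1/2.
  reduce S modulo (f_1, f_2, g_3):
  remainder -3/10*y**3 - 69/20*y**2 - 11/5*y + 19/20 ≠ 0; add g_4 = -3/10*y**3 - 69/20*y**2 - 11/5*y + 19/20 to the basis.

The other S-polynomials (S(f_1,g_3), S(f_1,g_4), S(f_2,g_4), S(g_3,g_4)) all reduce to 0 modulo the current basis, so we have a Gröbner basis.
Inter-reduce: drop elements whose leading term is divisible by another's, tail-reduce, and make monic.
Reduced Gröbner basis: {x + 3/10*y**2 + 15/4*y + 29/20, y**3 + 23/2*y**2 + 22/3*y - 19/6}.

Buchberger on the second generating set:
h_1 = -22/3*x**2 - 18*x*y + 32/3*x + 70*y + 42, LT = x**2.
h_2 = -16/3*x**2 - 14*x*y + 26/3*x + 55*y + 31, LT = x**2.

S(h_1,h_2): lcm = x**2. S = -15/88*x*y + 15/88*x + 135/176*y + 15/176.
  reduce S modulo (h_1, h_2):
  remainder -15/88*x*y + 15/88*x + 135/176*y + 15/176 ≠ 0; add k_3 = -15/88*x*y + 15/88*x + 135/176*y + 15/176 to the basis.

S(h_1,k_3): lcm = x**2*y. S = x**2 + 27/11*x*y**2 + 67/22*x*y + 1/2*x - 105/11*y**2 - 63/11*y.
  reduce S modulo (h_1, h_2, k_3):
  remainder 5*x + 3/2*y**2 + 75/4*y + 29/4 ≠ 0; add k_4 = 5*x + 3/2*y**2 + 75/4*y + 29/4 to the basis.

S(k_3,k_4): lcm = x*y. S = -x - 3/10*y**3 - 15/4*y**2 - 119/20*y - 1/2.
  reduce S modulo (h_1, h_2, k_3, k_4):
  remainder -3/10*y**3 - 69/20*y**2 - 11/5*y + 19/20 ≠ 0; add k_5 = -3/10*y**3 - 69/20*y**2 - 11/5*y + 19/20 to the basis.

The other S-polynomials (S(h_2,k_3), S(h_1,k_4), S(h_2,k_4), S(h_1,k_5), S(h_2,k_5), S(k_3,k_5), S(k_4,k_5)) all reduce to 0 modulo the current basis, so we have a Gröbner basis.
Inter-reduce: drop elements whose leading term is divisible by another's, tail-reduce, and make monic.
Reduced Gröbner basis: {x + 3/10*y**2 + 15/4*y + 29/20, y**3 + 23/2*y**2 + 22/3*y - 19/6}.

Same reduced basis, so the two generating sets span the same ideal.
The same test decides containment: I ⊆ J iff every generator of I reduces to 0 modulo a Gröbner basis of J.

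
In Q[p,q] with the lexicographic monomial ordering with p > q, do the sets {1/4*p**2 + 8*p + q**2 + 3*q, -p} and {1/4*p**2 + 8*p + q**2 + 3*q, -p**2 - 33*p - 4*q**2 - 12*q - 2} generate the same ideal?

For a fixed monomial order, each ideal has a unique reduced Gröbner basis; comparing bases decides equality.
Buchberger on the first generating set:
f_1 = 1/4*p**2 + 8*p + q**2 + 3*q, LT = p**2.
f_2 = -p, LT = p.

S(f_1,f_2): lcm = p**2. S = 32*p + 4*q**2 + 12*q.
  reduce S modulo (f_1, f_2):
  remainder 4*q**2 + 12*q ≠ 0; add g_3 = 4*q**2 + 12*q to the basis.

The other S-polynomials (S(f_1,g_3), S(f_2,g_3)) all reduce to 0 modulo the current basis, so we have a Gröbner basis.
Inter-reduce: drop elements whose leading term is divisible by another's, tail-reduce, and make monic.
Reduced Gröbner basis: {p, q**2 + 3*q}.

Buchberger on the second generating set:
h_1 = 1/4*p**2 + 8*p + q**2 + 3*q, LT = p**2.
h_2 = -p**2 - 33*p - 4*q**2 - 12*q - 2, LT = p**2.

S(h_1,h_2): lcm = p**2. S = -p - 2.
  reduce S modulo (h_1, h_2):
  remainder -p - 2 ≠ 0; add k_3 = -p - 2 to the basis.

S(h_1,k_3): lcm = p**2. S = 30*p + 4*q**2 + 12*q.
  reduce S modulo (h_1, h_2, k_3):
  remainder 4*q**2 + 12*q - 60 ≠ 0; add k_4 = 4*q**2 + 12*q - 60 to the basis.

The other S-polynomials (S(h_2,k_3), S(h_1,k_4), S(h_2,k_4), S(k_3,k_4)) all reduce to 0 modulo the current basis, so we have a Gröbner basis.
Inter-reduce: drop elements whose leading term is divisible by another's, tail-reduce, and make monic.
Reduced Gröbner basis: {p + 2, q**2 + 3*q - 15}.

These differ, so the ideals are not equal.

No, the ideals differ.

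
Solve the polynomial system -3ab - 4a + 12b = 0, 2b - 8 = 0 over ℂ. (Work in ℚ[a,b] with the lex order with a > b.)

{(3, 4)}

Compute a lex Gröbner basis by Buchberger's algorithm.
f_1 = -3ab - 4a + 12b, LT = ab.
f_2 = 2b - 8, LT = b.

S(f_1,f_2): lcm = ab. S = 16/3a - 4b.
  reduce S modulo (f_1, f_2):
  remainder 16/3a - 16 ≠ 0; add h_3 = 16/3a - 16 to the basis.

The other S-polynomials (S(f_1,h_3), S(f_2,h_3)) all reduce to 0 modulo the current basis, so we have a Gröbner basis.
Inter-reduce: drop elements whose leading term is divisible by another's, tail-reduce, and make monic.
Reduced Gröbner basis: {a - 3, b - 4}.

From the last basis element, b - 4 = 0, so b takes values in {4}. Each choice, substituted upward through the basis, yields the corresponding point(s) of the solution set.
  b = 4: the earlier basis element becomes a - 3 = 0, giving a = 3 — point (3, 4).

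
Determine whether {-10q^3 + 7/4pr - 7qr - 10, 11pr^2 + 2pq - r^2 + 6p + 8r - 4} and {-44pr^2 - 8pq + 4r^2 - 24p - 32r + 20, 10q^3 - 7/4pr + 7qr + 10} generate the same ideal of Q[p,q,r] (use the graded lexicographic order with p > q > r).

No, the ideals differ.

Since reduced Gröbner bases are canonical representatives of ideals under a given ordering, it suffices to compute and compare them.
Buchberger on the first generating set:
f_1 = -10q^3 + 7/4pr - 7qr - 10, LT = q^3.
f_2 = 11pr^2 + 2pq - r^2 + 6p + 8r - 4, LT = pr^2.

The S-polynomials (S(f_1,f_2)) all reduce to 0 modulo the current basis, so we have a Gröbner basis.
Inter-reduce: drop elements whose leading term is divisible by another's, tail-reduce, and make monic.
Reduced Gröbner basis: {pr^2 + 2/11pq - 1/11r^2 + 6/11p + 8/11r - 4/11, q^3 - 7/40pr + 7/10qr + 1}.

Buchberger on the second generating set:
h_1 = -44pr^2 - 8pq + 4r^2 - 24p - 32r + 20, LT = pr^2.
h_2 = 10q^3 - 7/4pr + 7qr + 10, LT = q^3.

The S-polynomials (S(h_1,h_2)) all reduce to 0 modulo the current basis, so we have a Gröbner basis.
Inter-reduce: drop elements whose leading term is divisible by another's, tail-reduce, and make monic.
Reduced Gröbner basis: {pr^2 + 2/11pq - 1/11r^2 + 6/11p + 8/11r - 5/11, q^3 - 7/40pr + 7/10qr + 1}.

These differ, so the ideals are not equal.
The same test decides containment: I ⊆ J iff every generator of I reduces to 0 modulo a Gröbner basis of J.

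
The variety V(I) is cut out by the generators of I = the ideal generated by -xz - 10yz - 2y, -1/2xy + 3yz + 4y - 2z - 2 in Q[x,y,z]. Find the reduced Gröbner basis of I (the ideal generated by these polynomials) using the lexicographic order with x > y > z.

G = {xy - 6yz - 8y + 4z + 4, xz + 10yz + 2y, y^2z + 1/5y^2 + 3/5yz^2 + 4/5yz - 2/5z^2 - 2/5z}

f_1 = -xz - 10yz - 2y, LT = xz.
f_2 = -1/2xy + 3yz + 4y - 2z - 2, LT = xy.

S(f_1,f_2): lcm = xyz. S = 10y^2z + 2y^2 + 6yz^2 + 8yz - 4z^2 - 4z.
  leading term y^2z: no divisor's leading term divides it; move 10y^2z to the remainder.
  leading term y^2: no divisor's leading term divides it; move 2y^2 to the remainder.
  leading term yz^2: no divisor's leading term divides it; move 6yz^2 to the remainder.
  leading term yz: no divisor's leading term divides it; move 8yz to the remainder.
  leading term z^2: no divisor's leading term divides it; move -4z^2 to the remainder.
  leading term z: no divisor's leading term divides it; move -4z to the remainder.
  remainder 10y^2z + 2y^2 + 6yz^2 + 8yz - 4z^2 - 4z ≠ 0; add g_3 = 10y^2z + 2y^2 + 6yz^2 + 8yz - 4z^2 - 4z to the basis.

S(f_1,g_3): lcm = xy^2z. S = -1/5xy^2 - 3/5xyz^2 - 4/5xyz + 2/5xz^2 + 2/5xz + 10y^3z + 2y^3.
  leading term xy^2: subtract (2/5y)·f_2 from -1/5xy^2 - 3/5xyz^2 - 4/5xyz + 2/5xz^2 + 2/5xz + 10y^3z + 2y^3 → -3/5xyz^2 - 4/5xyz + 2/5xz^2 + 2/5xz + 10y^3z + 2y^3 - 6/5y^2z - 8/5y^2 + 4/5yz + 4/5y
  leading term xyz^2: subtract (3/5yz)·f_1 from -3/5xyz^2 - 4/5xyz + 2/5xz^2 + 2/5xz + 10y^3z + 2y^3 - 6/5y^2z - 8/5y^2 + 4/5yz + 4/5y → -4/5xyz + 2/5xz^2 + 2/5xz + 10y^3z + 2y^3 + 6y^2z^2 - 8/5y^2 + 4/5yz + 4/5y
  leading term xyz: subtract (4/5y)·f_1 from -4/5xyz + 2/5xz^2 + 2/5xz + 10y^3z + 2y^3 + 6y^2z^2 - 8/5y^2 + 4/5yz + 4/5y → 2/5xz^2 + 2/5xz + 10y^3z + 2y^3 + 6y^2z^2 + 8y^2z + 4/5yz + 4/5y
  leading term xz^2: subtract (-2/5z)·f_1 from 2/5xz^2 + 2/5xz + 10y^3z + 2y^3 + 6y^2z^2 + 8y^2z + 4/5yz + 4/5y → 2/5xz + 10y^3z + 2y^3 + 6y^2z^2 + 8y^2z - 4yz^2 + 4/5y
  leading term xz: subtract (-2/5)·f_1 from 2/5xz + 10y^3z + 2y^3 + 6y^2z^2 + 8y^2z - 4yz^2 + 4/5y → 10y^3z + 2y^3 + 6y^2z^2 + 8y^2z - 4yz^2 - 4yz
  leading term y^3z: subtract (y)·g_3 from 10y^3z + 2y^3 + 6y^2z^2 + 8y^2z - 4yz^2 - 4yz → 0
  remainder 0.

S(f_2,g_3): lcm = xy^2z. S = -1/5xy^2 - 3/5xyz^2 - 4/5xyz + 2/5xz^2 + 2/5xz - 6y^2z^2 - 8y^2z + 4yz^2 + 4yz.
  leading term xy^2: subtract (2/5y)·f_2 from -1/5xy^2 - 3/5xyz^2 - 4/5xyz + 2/5xz^2 + 2/5xz - 6y^2z^2 - 8y^2z + 4yz^2 + 4yz → -3/5xyz^2 - 4/5xyz + 2/5xz^2 + 2/5xz - 6y^2z^2 - 46/5y^2z - 8/5y^2 + 4yz^2 + 24/5yz + 4/5y
  leading term xyz^2: subtract (3/5yz)·f_1 from -3/5xyz^2 - 4/5xyz + 2/5xz^2 + 2/5xz - 6y^2z^2 - 46/5y^2z - 8/5y^2 + 4yz^2 + 24/5yz + 4/5y → -4/5xyz + 2/5xz^2 + 2/5xz - 8y^2z - 8/5y^2 + 4yz^2 + 24/5yz + 4/5y
  leading term xyz: subtract (4/5y)·f_1 from -4/5xyz + 2/5xz^2 + 2/5xz - 8y^2z - 8/5y^2 + 4yz^2 + 24/5yz + 4/5y → 2/5xz^2 + 2/5xz + 4yz^2 + 24/5yz + 4/5y
  leading term xz^2: subtract (-2/5z)·f_1 from 2/5xz^2 + 2/5xz + 4yz^2 + 24/5yz + 4/5y → 2/5xz + 4yz + 4/5y
  leading term xz: subtract (-2/5)·f_1 from 2/5xz + 4yz + 4/5y → 0
  remainder 0.

Every S-polynomial of the final basis reduces to 0, so we have a Gröbner basis.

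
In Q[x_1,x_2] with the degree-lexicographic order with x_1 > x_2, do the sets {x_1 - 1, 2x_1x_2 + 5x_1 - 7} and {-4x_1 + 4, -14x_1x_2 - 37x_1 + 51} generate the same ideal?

Yes, the ideals are equal.

Equality of ideals is decidable: compute both reduced Gröbner bases (unique for the ordering) and check whether they agree.
Buchberger on the first generating set:
f_1 = x_1 - 1, LT = x_1.
f_2 = 2x_1x_2 + 5x_1 - 7, LT = x_1x_2.

S(f_1,f_2): lcm = x_1x_2. S = -5/2x_1 - x_2 + 7/2.
  leading term x_1: subtract (-5/2)·f_1 from -5/2x_1 - x_2 + 7/2 → -x_2 + 1
  leading term x_2: no divisor's leading term divides it; move -x_2 to the remainder.
  leading term 1: no divisor's leading term divides it; move 1 to the remainder.
  remainder -x_2 + 1 ≠ 0; add g_3 = -x_2 + 1 to the basis.

The other S-polynomials (S(f_1,g_3), S(f_2,g_3)) all reduce to 0 modulo the current basis, so we have a Gröbner basis.
Inter-reduce: drop elements whose leading term is divisible by another's, tail-reduce, and make monic.
Reduced Gröbner basis: {x_1 - 1, x_2 - 1}.

Buchberger on the second generating set:
h_1 = -4x_1 + 4, LT = x_1.
h_2 = -14x_1x_2 - 37x_1 + 51, LT = x_1x_2.

S(h_1,h_2): lcm = x_1x_2. S = -37/14x_1 - x_2 + 51/14.
  leading term x_1: subtract (37/56)·h_1 from -37/14x_1 - x_2 + 51/14 → -x_2 + 1
  leading term x_2: no divisor's leading term divides it; move -x_2 to the remainder.
  leading term 1: no divisor's leading term divides it; move 1 to the remainder.
  remainder -x_2 + 1 ≠ 0; add k_3 = -x_2 + 1 to the basis.

The other S-polynomials (S(h_1,k_3), S(h_2,k_3)) all reduce to 0 modulo the current basis, so we have a Gröbner basis.
Inter-reduce: drop elements whose leading term is divisible by another's, tail-reduce, and make monic.
Reduced Gröbner basis: {x_1 - 1, x_2 - 1}.

These coincide, so the ideals are equal.
The choice of monomial ordering does not affect the verdict — as long as both bases are computed under the same ordering, their equality decides ideal equality.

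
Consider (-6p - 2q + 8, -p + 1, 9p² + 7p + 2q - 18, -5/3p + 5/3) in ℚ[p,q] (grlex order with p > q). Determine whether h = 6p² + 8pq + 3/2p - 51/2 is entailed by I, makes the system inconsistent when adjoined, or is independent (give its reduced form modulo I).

First compute the reduced Gröbner basis of I by Buchberger's algorithm.
f_1 = -6p - 2q + 8, LT = p.
f_2 = -p + 1, LT = p.
f_3 = 9p² + 7p + 2q - 18, LT = p².
f_4 = -5/3p + 5/3, LT = p.

S(f_1,f_2): lcm = p. S = ⅓q - ⅓.
  leading term q: no divisor's leading term divides it; move ⅓q to the remainder.
  leading term 1: no divisor's leading term divides it; move -⅓ to the remainder.
  remainder ⅓q - ⅓ ≠ 0; add k_5 = ⅓q - ⅓ to the basis.

S(f_1,f_3): lcm = p². S = ⅓pq - 19/9p - 2/9q + 2.
  leading term pq: subtract (-1/18q)·f_1 from ⅓pq - 19/9p - 2/9q + 2 → -1/9q² - 19/9p + 2/9q + 2
  leading term q²: subtract (-⅓q)·k_5 from -1/9q² - 19/9p + 2/9q + 2 → -19/9p + 1/9q + 2
  leading term p: subtract (19/54)·f_1 from -19/9p + 1/9q + 2 → 22/27q - 22/27
  leading term q: subtract (22/9)·k_5 from 22/27q - 22/27 → 0
  remainder 0.

S(f_1,f_4): lcm = p. S = ⅓q - ⅓.
  leading term q: subtract (1)·k_5 from ⅓q - ⅓ → 0
  remainder 0.

S(f_2,f_3): lcm = p². S = -16/9p - 2/9q + 2.
  leading term p: subtract (8/27)·f_1 from -16/9p - 2/9q + 2 → 10/27q - 10/27
  leading term q: subtract (10/9)·k_5 from 10/27q - 10/27 → 0
  remainder 0.

S(f_2,f_4): lcm = p. S = 0.
  remainder 0.

S(f_3,f_4): lcm = p². S = 16/9p + 2/9q - 2.
  leading term p: subtract (-8/27)·f_1 from 16/9p + 2/9q - 2 → -10/27q + 10/27
  leading term q: subtract (-10/9)·k_5 from -10/27q + 10/27 → 0
  remainder 0.

S(f_1,k_5): leading monomials are coprime, so the S-polynomial reduces to 0 (Buchberger's first criterion).
S(f_2,k_5): leading monomials are coprime, so the S-polynomial reduces to 0 (Buchberger's first criterion).
S(f_3,k_5): leading monomials are coprime, so the S-polynomial reduces to 0 (Buchberger's first criterion).
S(f_4,k_5): leading monomials are coprime, so the S-polynomial reduces to 0 (Buchberger's first criterion).
Every S-polynomial of the final basis reduces to 0, so we have a Gröbner basis.
Inter-reduce: drop elements whose leading term is divisible by another's, tail-reduce, and make monic.
Reduced Gröbner basis: {p - 1, q - 1}.
Label its elements g_1 = p - 1, g_2 = q - 1.

Reduce h = 6p² + 8pq + 3/2p - 51/2 modulo G:
  leading term p²: subtract (6p)·g_1 from 6p² + 8pq + 3/2p - 51/2 → 8pq + 15/2p - 51/2
  leading term pq: subtract (8q)·g_1 from 8pq + 15/2p - 51/2 → 15/2p + 8q - 51/2
  leading term p: subtract (15/2)·g_1 from 15/2p + 8q - 51/2 → 8q - 18
  leading term q: subtract (8)·g_2 from 8q - 18 → -10
  leading term 1: no divisor's leading term divides it; move -10 to the remainder.
  normal form = -10.
The normal form is nonzero, so h ∉ I. Since h minus its normal form lies in I, I + (h) = I + (r) where r = -10; decide whether this ideal is the whole ring.
Here r = -10 is a nonzero constant, hence a unit: 1 ∈ I + (h), the Gröbner basis of I + (h) is {1}, and the enlarged system has no common solution — adjoining h is inconsistent.

Ideal membership is decidable via reduction modulo a Gröbner basis.

Adjoining 6p² + 8pq + 3/2p - 51/2 makes the ideal the whole ring: the system is inconsistent.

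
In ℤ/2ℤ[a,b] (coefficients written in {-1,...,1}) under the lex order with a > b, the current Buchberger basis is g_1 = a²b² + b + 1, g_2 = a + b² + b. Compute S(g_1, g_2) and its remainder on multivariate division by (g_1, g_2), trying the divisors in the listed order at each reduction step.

S(g_1, g_2) = ab⁴ + ab³ + b + 1; remainder on division = b⁶ + b⁴ + b + 1.

lcm(LM(g_1), LM(g_2)) = a²b².
S = (lcm/LT(g_1))·g_1 − (lcm/LT(g_2))·g_2 = ab⁴ + ab³ + b + 1.
Reduce S modulo (g_1, g_2) in that order:
  leading term ab⁴: subtract (b⁴)·g_2 from ab⁴ + ab³ + b + 1 → ab³ + b⁶ + b⁵ + b + 1
  leading term ab³: subtract (b³)·g_2 from ab³ + b⁶ + b⁵ + b + 1 → b⁶ + b⁴ + b + 1
  leading term b⁶: no divisor's leading term divides it; move b⁶ to the remainder.
  leading term b⁴: no divisor's leading term divides it; move b⁴ to the remainder.
  leading term b: no divisor's leading term divides it; move b to the remainder.
  leading term 1: no divisor's leading term divides it; move 1 to the remainder.
The remainder b⁶ + b⁴ + b + 1 is nonzero, so it would be added as the next basis element.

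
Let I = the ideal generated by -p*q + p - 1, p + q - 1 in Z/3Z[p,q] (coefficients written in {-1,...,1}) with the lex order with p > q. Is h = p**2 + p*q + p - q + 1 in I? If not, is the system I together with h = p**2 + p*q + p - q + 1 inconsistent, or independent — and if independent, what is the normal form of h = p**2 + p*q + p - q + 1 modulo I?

First compute the reduced Gröbner basis of I by Buchberger's algorithm.
f_1 = -p*q + p - 1, LT = p*q.
f_2 = p + q - 1, LT = p.

S(f_1,f_2): lcm = p*q. S = -p - q**2 + q + 1.
  reduce S modulo (f_1, f_2):
  remainder -q**2 - q ≠ 0; add k_3 = -q**2 - q to the basis.

The other S-polynomials (S(f_1,k_3), S(f_2,k_3)) all reduce to 0 modulo the current basis, so we have a Gröbner basis.
Inter-reduce: drop elements whose leading term is divisible by another's, tail-reduce, and make monic.
Reduced Gröbner basis: {p + q - 1, q**2 + q}.
Label its elements g_1 = p + q - 1, g_2 = q**2 + q.

Reduce h = p**2 + p*q + p - q + 1 modulo G:
  leading term p**2: subtract (p)·g_1 from p**2 + p*q + p - q + 1 → -p - q + 1
  leading term p: subtract (-1)·g_1 from -p - q + 1 → 0
  normal form = 0.
Since the normal form is 0, h ∈ I.

p**2 + p*q + p - q + 1 lies in I (it reduces to 0).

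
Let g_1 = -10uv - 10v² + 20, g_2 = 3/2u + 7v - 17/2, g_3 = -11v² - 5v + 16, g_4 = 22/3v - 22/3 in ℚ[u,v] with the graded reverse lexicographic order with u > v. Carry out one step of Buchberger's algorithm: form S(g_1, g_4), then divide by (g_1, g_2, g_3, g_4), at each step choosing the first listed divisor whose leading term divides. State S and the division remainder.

lcm(LM(g_1), LM(g_4)) = uv.
S = (lcm/LT(g_1))·g_1 − (lcm/LT(g_4))·g_4 = v² + u - 2.
Reduce S modulo (g_1, g_2, g_3, g_4) in that order:
  leading term v²: subtract (-1/11)·g_3 from v² + u - 2 → u - 5/11v - 6/11
  leading term u: subtract (⅔)·g_2 from u - 5/11v - 6/11 → -169/33v + 169/33
  leading term v: subtract (-169/242)·g_4 from -169/33v + 169/33 → 0
The remainder is 0, so this S-polynomial contributes no new basis element.

S(g_1, g_4) = v² + u - 2; remainder on division = 0.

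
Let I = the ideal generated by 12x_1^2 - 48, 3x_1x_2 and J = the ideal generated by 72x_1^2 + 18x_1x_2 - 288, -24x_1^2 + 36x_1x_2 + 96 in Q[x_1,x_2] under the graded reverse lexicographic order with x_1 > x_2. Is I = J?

Since reduced Gröbner bases are canonical representatives of ideals under a given ordering, it suffices to compute and compare them.
Buchberger on the first generating set:
f_1 = 12x_1^2 - 48, LT = x_1^2.
f_2 = 3x_1x_2, LT = x_1x_2.

S(f_1,f_2): lcm = x_1^2x_2. S = -4x_2.
  leading term x_2: no divisor's leading term divides it; move -4x_2 to the remainder.
  remainder -4x_2 ≠ 0; add g_3 = -4x_2 to the basis.

The other S-polynomials (S(f_1,g_3), S(f_2,g_3)) all reduce to 0 modulo the current basis, so we have a Gröbner basis.
Inter-reduce: drop elements whose leading term is divisible by another's, tail-reduce, and make monic.
Reduced Gröbner basis: {x_1^2 - 4, x_2}.

Buchberger on the second generating set:
h_1 = 72x_1^2 + 18x_1x_2 - 288, LT = x_1^2.
h_2 = -24x_1^2 + 36x_1x_2 + 96, LT = x_1^2.

S(h_1,h_2): lcm = x_1^2. S = 7/4x_1x_2.
  leading term x_1x_2: no divisor's leading term divides it; move 7/4x_1x_2 to the remainder.
  remainder 7/4x_1x_2 ≠ 0; add k_3 = 7/4x_1x_2 to the basis.

S(h_1,k_3): lcm = x_1^2x_2. S = 1/4x_1x_2^2 - 4x_2.
  leading term x_1x_2^2: subtract (1/7x_2)·k_3 from 1/4x_1x_2^2 - 4x_2 → -4x_2
  leading term x_2: no divisor's leading term divides it; move -4x_2 to the remainder.
  remainder -4x_2 ≠ 0; add k_4 = -4x_2 to the basis.

The other S-polynomials (S(h_2,k_3), S(h_1,k_4), S(h_2,k_4), S(k_3,k_4)) all reduce to 0 modulo the current basis, so we have a Gröbner basis.
Inter-reduce: drop elements whose leading term is divisible by another's, tail-reduce, and make monic.
Reduced Gröbner basis: {x_1^2 - 4, x_2}.

The two bases agree; hence the ideals are identical.

Yes, the ideals are equal.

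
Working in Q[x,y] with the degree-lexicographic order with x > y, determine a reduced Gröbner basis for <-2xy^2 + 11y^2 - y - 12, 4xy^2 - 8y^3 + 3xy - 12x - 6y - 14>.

G = {xy^2 - 11/2y^2 + 1/2y + 6, y^3 - 3/8xy - 11/4y^2 + 3/2x + y + 19/4, x^2 + 35/24xy - 4/3y^2 - 11/6x - 401/48y - 337/48}

The reduced Gröbner basis is the canonical form of the ideal for this ordering.

f_1 = -2xy^2 + 11y^2 - y - 12, LT = xy^2.
f_2 = 4xy^2 - 8y^3 + 3xy - 12x - 6y - 14, LT = xy^2.

S(f_1,f_2): lcm = xy^2. S = 2y^3 - 3/4xy - 11/2y^2 + 3x + 2y + 19/2.
  reduce S modulo (f_1, f_2):
  remainder 2y^3 - 3/4xy - 11/2y^2 + 3x + 2y + 19/2 ≠ 0; add g_3 = 2y^3 - 3/4xy - 11/2y^2 + 3x + 2y + 19/2 to the basis.

S(f_1,g_3): lcm = xy^3. S = 3/8x^2y + 11/4xy^2 - 11/2y^3 - 3/2x^2 - xy + 1/2y^2 - 19/4x + 6y.
  reduce S modulo (f_1, f_2, g_3):
  remainder 3/8x^2y - 3/2x^2 - 49/16xy + 1/2y^2 + 7/2x + 81/8y + 77/8 ≠ 0; add g_4 = 3/8x^2y - 3/2x^2 - 49/16xy + 1/2y^2 + 7/2x + 81/8y + 77/8 to the basis.

S(f_1,g_4): lcm = x^2y^2. S = 4x^2y + 8/3xy^2 - 4/3y^3 - 53/6xy - 27y^2 + 6x - 77/3y.
  reduce S modulo (f_1, f_2, g_3, g_4):
  remainder 16x^2 + 70/3xy - 64/3y^2 - 88/3x - 401/3y - 337/3 ≠ 0; add g_5 = 16x^2 + 70/3xy - 64/3y^2 - 88/3x - 401/3y - 337/3 to the basis.

The other S-polynomials (S(f_2,g_3), S(f_2,g_4), S(g_3,g_4), S(f_1,g_5), S(f_2,g_5), S(g_3,g_5), S(g_4,g_5)) all reduce to 0 modulo the current basis, so we have a Gröbner basis.
Inter-reduce: drop elements whose leading term is divisible by another's, tail-reduce, and make monic.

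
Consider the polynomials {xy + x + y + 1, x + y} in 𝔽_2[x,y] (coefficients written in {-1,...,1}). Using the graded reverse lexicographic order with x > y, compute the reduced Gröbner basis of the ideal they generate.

G = {y² + 1, x + y}

Buchberger's algorithm terminates because the ascending chain of leading-term ideals stabilizes.

f_1 = xy + x + y + 1, LT = xy.
f_2 = x + y, LT = x.

S(f_1,f_2): lcm = xy. S = y² + x + y + 1.
  reduce S modulo (f_1, f_2):
  remainder y² + 1 ≠ 0; add g_3 = y² + 1 to the basis.

The other S-polynomials (S(f_1,g_3), S(f_2,g_3)) all reduce to 0 modulo the current basis, so we have a Gröbner basis.
Inter-reduce: drop elements whose leading term is divisible by another's, tail-reduce, and make monic.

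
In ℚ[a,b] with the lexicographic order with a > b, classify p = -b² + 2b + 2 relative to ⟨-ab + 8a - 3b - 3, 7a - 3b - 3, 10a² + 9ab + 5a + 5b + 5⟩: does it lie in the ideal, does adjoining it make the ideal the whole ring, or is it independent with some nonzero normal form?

First compute the reduced Gröbner basis of I by Buchberger's algorithm.
f_1 = -ab + 8a - 3b - 3, LT = ab.
f_2 = 7a - 3b - 3, LT = a.
f_3 = 10a² + 9ab + 5a + 5b + 5, LT = a².

S(f_1,f_2): lcm = ab. S = -8a + 3/7b² + 24/7b + 3.
  leading term a: subtract (-8/7)·f_2 from -8a + 3/7b² + 24/7b + 3 → 3/7b² - 3/7
  leading term b²: no divisor's leading term divides it; move 3/7b² to the remainder.
  leading term 1: no divisor's leading term divides it; move -3/7 to the remainder.
  remainder 3/7b² - 3/7 ≠ 0; add h_4 = 3/7b² - 3/7 to the basis.

S(f_1,f_3): lcm = a²b. S = -8a² - 9/10ab² + 5/2ab + 3a - ½b² - ½b.
  leading term a²: subtract (-8/7a)·f_2 from -8a² - 9/10ab² + 5/2ab + 3a - ½b² - ½b → -9/10ab² - 13/14ab - 3/7a - ½b² - ½b
  leading term ab²: subtract (9/10b)·f_1 from -9/10ab² - 13/14ab - 3/7a - ½b² - ½b → -569/70ab - 3/7a + 11/5b² + 11/5b
  leading term ab: subtract (569/70)·f_1 from -569/70ab - 3/7a + 11/5b² + 11/5b → -2291/35a + 11/5b² + 1861/70b + 1707/70
  leading term a: subtract (-2291/245)·f_2 from -2291/35a + 11/5b² + 1861/70b + 1707/70 → 11/5b² - 719/490b - 1797/490
  leading term b²: subtract (77/15)·h_4 from 11/5b² - 719/490b - 1797/490 → -719/490b - 719/490
  leading term b: no divisor's leading term divides it; move -719/490b to the remainder.
  leading term 1: no divisor's leading term divides it; move -719/490 to the remainder.
  remainder -719/490b - 719/490 ≠ 0; add h_5 = -719/490b - 719/490 to the basis.

The other S-polynomials (S(f_2,f_3), S(f_1,h_4), S(f_2,h_4), S(f_3,h_4), S(f_1,h_5), S(f_2,h_5), S(f_3,h_5), S(h_4,h_5)) all reduce to 0 modulo the current basis, so we have a Gröbner basis.
Inter-reduce: drop elements whose leading term is divisible by another's, tail-reduce, and make monic.
Reduced Gröbner basis: {a, b + 1}.
Label its elements g_1 = a, g_2 = b + 1.

Reduce p = -b² + 2b + 2 modulo G:
  leading term b²: subtract (-b)·g_2 from -b² + 2b + 2 → 3b + 2
  leading term b: subtract (3)·g_2 from 3b + 2 → -1
  leading term 1: no divisor's leading term divides it; move -1 to the remainder.
  normal form = -1.
The normal form is nonzero, so p ∉ I. Since p minus its normal form lies in I, I + (p) = I + (r) where r = -1; decide whether this ideal is the whole ring.
Here r = -1 is a nonzero constant, hence a unit: 1 ∈ I + (p), the Gröbner basis of I + (p) is {1}, and the enlarged system has no common solution — adjoining p is inconsistent.

Ideal membership is decidable via reduction modulo a Gröbner basis.

Adjoining -b² + 2b + 2 makes the ideal the whole ring: the system is inconsistent.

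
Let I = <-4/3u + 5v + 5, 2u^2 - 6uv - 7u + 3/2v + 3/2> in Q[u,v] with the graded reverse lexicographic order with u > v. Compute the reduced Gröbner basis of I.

f_1 = -4/3u + 5v + 5, LT = u.
f_2 = 2u^2 - 6uv - 7u + 3/2v + 3/2, LT = u^2.

S(f_1,f_2): lcm = u^2. S = -3/4uv - 1/4u - 3/4v - 3/4.
  leading term uv: subtract (9/16v)·f_1 from -3/4uv - 1/4u - 3/4v - 3/4 → -45/16v^2 - 1/4u - 57/16v - 3/4
  leading term v^2: no divisor's leading term divides it; move -45/16v^2 to the remainder.
  leading term u: subtract (3/16)·f_1 from -1/4u - 57/16v - 3/4 → -9/2v - 27/16
  leading term v: no divisor's leading term divides it; move -9/2v to the remainder.
  leading term 1: no divisor's leading term divides it; move -27/16 to the remainder.
  remainder -45/16v^2 - 9/2v - 27/16 ≠ 0; add g_3 = -45/16v^2 - 9/2v - 27/16 to the basis.

The other S-polynomials (S(f_1,g_3), S(f_2,g_3)) all reduce to 0 modulo the current basis, so we have a Gröbner basis.
Inter-reduce: drop elements whose leading term is divisible by another's, tail-reduce, and make monic.

G = {v^2 + 8/5v + 3/5, u - 15/4v - 15/4}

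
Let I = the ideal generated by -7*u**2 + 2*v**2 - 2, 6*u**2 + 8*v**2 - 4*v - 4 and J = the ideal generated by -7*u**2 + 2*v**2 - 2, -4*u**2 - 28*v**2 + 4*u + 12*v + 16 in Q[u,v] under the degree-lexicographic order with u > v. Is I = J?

No, the ideals differ.

Two ideals are equal iff their reduced Gröbner bases coincide (the reduced basis is unique for a fixed ordering).
Buchberger on the first generating set:
f_1 = -7*u**2 + 2*v**2 - 2, LT = u**2.
f_2 = 6*u**2 + 8*v**2 - 4*v - 4, LT = u**2.

S(f_1,f_2): lcm = u**2. S = -34/21*v**2 + 2/3*v + 20/21.
  reduce S modulo (f_1, f_2):
  remainder -34/21*v**2 + 2/3*v + 20/21 ≠ 0; add g_3 = -34/21*v**2 + 2/3*v + 20/21 to the basis.

The other S-polynomials (S(f_1,g_3), S(f_2,g_3)) all reduce to 0 modulo the current basis, so we have a Gröbner basis.
Inter-reduce: drop elements whose leading term is divisible by another's, tail-reduce, and make monic.
Reduced Gröbner basis: {u**2 - 2/17*v + 2/17, v**2 - 7/17*v - 10/17}.

Buchberger on the second generating set:
h_1 = -7*u**2 + 2*v**2 - 2, LT = u**2.
h_2 = -4*u**2 - 28*v**2 + 4*u + 12*v + 16, LT = u**2.

S(h_1,h_2): lcm = u**2. S = -51/7*v**2 + u + 3*v + 30/7.
  reduce S modulo (h_1, h_2):
  remainder -51/7*v**2 + u + 3*v + 30/7 ≠ 0; add k_3 = -51/7*v**2 + u + 3*v + 30/7 to the basis.

The other S-polynomials (S(h_1,k_3), S(h_2,k_3)) all reduce to 0 modulo the current basis, so we have a Gröbner basis.
Inter-reduce: drop elements whose leading term is divisible by another's, tail-reduce, and make monic.
Reduced Gröbner basis: {u**2 - 2/51*u - 2/17*v + 2/17, v**2 - 7/51*u - 7/17*v - 10/17}.

The bases are distinct; the ideals are different.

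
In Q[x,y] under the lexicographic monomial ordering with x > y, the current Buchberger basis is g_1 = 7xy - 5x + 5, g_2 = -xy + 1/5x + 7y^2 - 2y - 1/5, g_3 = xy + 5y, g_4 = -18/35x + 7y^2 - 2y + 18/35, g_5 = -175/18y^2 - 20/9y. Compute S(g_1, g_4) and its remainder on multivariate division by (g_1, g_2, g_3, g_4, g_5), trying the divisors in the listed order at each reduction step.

S(g_1, g_4) = -5/7x + 245/18y^3 - 35/9y^2 + y + 5/7; remainder on division = 38/5y.

lcm(LM(g_1), LM(g_4)) = xy.
S = (lcm/LT(g_1))·g_1 − (lcm/LT(g_4))·g_4 = -5/7x + 245/18y^3 - 35/9y^2 + y + 5/7.
Reduce S modulo (g_1, g_2, g_3, g_4, g_5) in that order:
  leading term x: subtract (25/18)·g_4 from -5/7x + 245/18y^3 - 35/9y^2 + y + 5/7 → 245/18y^3 - 245/18y^2 + 34/9y
  leading term y^3: subtract (-7/5y)·g_5 from 245/18y^3 - 245/18y^2 + 34/9y → -301/18y^2 + 34/9y
  leading term y^2: subtract (43/25)·g_5 from -301/18y^2 + 34/9y → 38/5y
  leading term y: no divisor's leading term divides it; move 38/5y to the remainder.
The remainder 38/5y is nonzero, so it would be added as the next basis element.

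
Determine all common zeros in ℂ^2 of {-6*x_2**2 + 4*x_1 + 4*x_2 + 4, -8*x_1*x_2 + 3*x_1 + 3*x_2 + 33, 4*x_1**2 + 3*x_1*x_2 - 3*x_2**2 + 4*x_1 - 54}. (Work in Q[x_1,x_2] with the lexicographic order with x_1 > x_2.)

{(3, 2)}

Compute a lex Gröbner basis by Buchberger's algorithm.
f_1 = 4*x_1 - 6*x_2**2 + 4*x_2 + 4, LT = x_1.
f_2 = -8*x_1*x_2 + 3*x_1 + 3*x_2 + 33, LT = x_1*x_2.
f_3 = 4*x_1**2 + 3*x_1*x_2 + 4*x_1 - 3*x_2**2 - 54, LT = x_1**2.

S(f_1,f_2): lcm = x_1*x_2. S = 3/8*x_1 - 3/2*x_2**3 + x_2**2 + 11/8*x_2 + 33/8.
  leading term x_1: subtract (3/32)·f_1 from 3/8*x_1 - 3/2*x_2**3 + x_2**2 + 11/8*x_2 + 33/8 → -3/2*x_2**3 + 25/16*x_2**2 + x_2 + 15/4
  leading term x_2**3: no divisor's leading term divides it; move -3/2*x_2**3 to the remainder.
  leading term x_2**2: no divisor's leading term divides it; move 25/16*x_2**2 to the remainder.
  leading term x_2: no divisor's leading term divides it; move x_2 to the remainder.
  leading term 1: no divisor's leading term divides it; move 15/4 to the remainder.
  remainder -3/2*x_2**3 + 25/16*x_2**2 + x_2 + 15/4 ≠ 0; add h_4 = -3/2*x_2**3 + 25/16*x_2**2 + x_2 + 15/4 to the basis.

S(f_1,f_3): lcm = x_1**2. S = -3/2*x_1*x_2**2 + 1/4*x_1*x_2 + 3/4*x_2**2 + 27/2.
  leading term x_1*x_2**2: subtract (-3/8*x_2**2)·f_1 from -3/2*x_1*x_2**2 + 1/4*x_1*x_2 + 3/4*x_2**2 + 27/2 → 1/4*x_1*x_2 - 9/4*x_2**4 + 3/2*x_2**3 + 9/4*x_2**2 + 27/2
  leading term x_1*x_2: subtract (1/16*x_2)·f_1 from 1/4*x_1*x_2 - 9/4*x_2**4 + 3/2*x_2**3 + 9/4*x_2**2 + 27/2 → -9/4*x_2**4 + 15/8*x_2**3 + 2*x_2**2 - 1/4*x_2 + 27/2
  leading term x_2**4: subtract (3/2*x_2)·h_4 from -9/4*x_2**4 + 15/8*x_2**3 + 2*x_2**2 - 1/4*x_2 + 27/2 → -15/32*x_2**3 + 1/2*x_2**2 - 47/8*x_2 + 27/2
  leading term x_2**3: subtract (5/16)·h_4 from -15/32*x_2**3 + 1/2*x_2**2 - 47/8*x_2 + 27/2 → 3/256*x_2**2 - 99/16*x_2 + 789/64
  leading term x_2**2: no divisor's leading term divides it; move 3/256*x_2**2 to the remainder.
  leading term x_2: no divisor's leading term divides it; move -99/16*x_2 to the remainder.
  leading term 1: no divisor's leading term divides it; move 789/64 to the remainder.
  remainder 3/256*x_2**2 - 99/16*x_2 + 789/64 ≠ 0; add h_5 = 3/256*x_2**2 - 99/16*x_2 + 789/64 to the basis.

S(f_2,f_3): lcm = x_1**2*x_2. S = -3/8*x_1**2 - 3/4*x_1*x_2**2 - 11/8*x_1*x_2 - 33/8*x_1 + 3/4*x_2**3 + 27/2*x_2.
  leading term x_1**2: subtract (-3/32*x_1)·f_1 from -3/8*x_1**2 - 3/4*x_1*x_2**2 - 11/8*x_1*x_2 - 33/8*x_1 + 3/4*x_2**3 + 27/2*x_2 → -21/16*x_1*x_2**2 - x_1*x_2 - 15/4*x_1 + 3/4*x_2**3 + 27/2*x_2
  leading term x_1*x_2**2: subtract (-21/64*x_2**2)·f_1 from -21/16*x_1*x_2**2 - x_1*x_2 - 15/4*x_1 + 3/4*x_2**3 + 27/2*x_2 → -x_1*x_2 - 15/4*x_1 - 63/32*x_2**4 + 33/16*x_2**3 + 21/16*x_2**2 + 27/2*x_2
  leading term x_1*x_2: subtract (-1/4*x_2)·f_1 from -x_1*x_2 - 15/4*x_1 - 63/32*x_2**4 + 33/16*x_2**3 + 21/16*x_2**2 + 27/2*x_2 → -15/4*x_1 - 63/32*x_2**4 + 9/16*x_2**3 + 37/16*x_2**2 + 29/2*x_2
  leading term x_1: subtract (-15/16)·f_1 from -15/4*x_1 - 63/32*x_2**4 + 9/16*x_2**3 + 37/16*x_2**2 + 29/2*x_2 → -63/32*x_2**4 + 9/16*x_2**3 - 53/16*x_2**2 + 73/4*x_2 + 15/4
  leading term x_2**4: subtract (21/16*x_2)·h_4 from -63/32*x_2**4 + 9/16*x_2**3 - 53/16*x_2**2 + 73/4*x_2 + 15/4 → -381/256*x_2**3 - 37/8*x_2**2 + 853/64*x_2 + 15/4
  leading term x_2**3: subtract (127/128)·h_4 from -381/256*x_2**3 - 37/8*x_2**2 + 853/64*x_2 + 15/4 → -12647/2048*x_2**2 + 1579/128*x_2 + 15/512
  leading term x_2**2: subtract (-12647/24)·h_5 from -12647/2048*x_2**2 + 1579/128*x_2 + 15/512 → -103943/32*x_2 + 103943/16
  leading term x_2: no divisor's leading term divides it; move -103943/32*x_2 to the remainder.
  leading term 1: no divisor's leading term divides it; move 103943/16 to the remainder.
  remainder -103943/32*x_2 + 103943/16 ≠ 0; add h_6 = -103943/32*x_2 + 103943/16 to the basis.

S(f_1,h_4): leading monomials are coprime, so the S-polynomial reduces to 0 (Buchberger's first criterion).
S(f_2,h_4): lcm = x_1*x_2**3. S = 2/3*x_1*x_2**2 + 2/3*x_1*x_2 + 5/2*x_1 - 3/8*x_2**3 - 33/8*x_2**2.
  leading term x_1*x_2**2: subtract (1/6*x_2**2)·f_1 from 2/3*x_1*x_2**2 + 2/3*x_1*x_2 + 5/2*x_1 - 3/8*x_2**3 - 33/8*x_2**2 → 2/3*x_1*x_2 + 5/2*x_1 + x_2**4 - 25/24*x_2**3 - 115/24*x_2**2
  leading term x_1*x_2: subtract (1/6*x_2)·f_1 from 2/3*x_1*x_2 + 5/2*x_1 + x_2**4 - 25/24*x_2**3 - 115/24*x_2**2 → 5/2*x_1 + x_2**4 - 1/24*x_2**3 - 131/24*x_2**2 - 2/3*x_2
  leading term x_1: subtract (5/8)·f_1 from 5/2*x_1 + x_2**4 - 1/24*x_2**3 - 131/24*x_2**2 - 2/3*x_2 → x_2**4 - 1/24*x_2**3 - 41/24*x_2**2 - 19/6*x_2 - 5/2
  leading term x_2**4: subtract (-2/3*x_2)·h_4 from x_2**4 - 1/24*x_2**3 - 41/24*x_2**2 - 19/6*x_2 - 5/2 → x_2**3 - 25/24*x_2**2 - 2/3*x_2 - 5/2
  leading term x_2**3: subtract (-2/3)·h_4 from x_2**3 - 25/24*x_2**2 - 2/3*x_2 - 5/2 → 0
  remainder 0.

S(f_3,h_4): leading monomials are coprime, so the S-polynomial reduces to 0 (Buchberger's first criterion).
S(f_1,h_5): leading monomials are coprime, so the S-polynomial reduces to 0 (Buchberger's first criterion).
S(f_2,h_5): lcm = x_1*x_2**2. S = 4221/8*x_1*x_2 - 1052*x_1 - 3/8*x_2**2 - 33/8*x_2.
  leading term x_1*x_2: subtract (4221/32*x_2)·f_1 from 4221/8*x_1*x_2 - 1052*x_1 - 3/8*x_2**2 - 33/8*x_2 → -1052*x_1 + 12663/16*x_2**3 - 528*x_2**2 - 2127/4*x_2
  leading term x_1: subtract (-263)·f_1 from -1052*x_1 + 12663/16*x_2**3 - 528*x_2**2 - 2127/4*x_2 → 12663/16*x_2**3 - 2106*x_2**2 + 2081/4*x_2 + 1052
  leading term x_2**3: subtract (-4221/8)·h_4 from 12663/16*x_2**3 - 2106*x_2**2 + 2081/4*x_2 + 1052 → -164043/128*x_2**2 + 8383/8*x_2 + 96979/32
  leading term x_2**2: subtract (-109362)·h_5 from -164043/128*x_2**2 + 8383/8*x_2 + 96979/32 → -1351259/2*x_2 + 1351259
  leading term x_2: subtract (208)·h_6 from -1351259/2*x_2 + 1351259 → 0
  remainder 0.

S(f_3,h_5): leading monomials are coprime, so the S-polynomial reduces to 0 (Buchberger's first criterion).
S(h_4,h_5): lcm = x_2**3. S = 12647/24*x_2**2 - 3158/3*x_2 - 5/2.
  leading term x_2**2: subtract (404704/9)·h_5 from 12647/24*x_2**2 - 3158/3*x_2 - 5/2 → 831544/3*x_2 - 1663088/3
  leading term x_2: subtract (-256/3)·h_6 from 831544/3*x_2 - 1663088/3 → 0
  remainder 0.

S(f_1,h_6): leading monomials are coprime, so the S-polynomial reduces to 0 (Buchberger's first criterion).
S(f_2,h_6): lcm = x_1*x_2. S = 13/8*x_1 - 3/8*x_2 - 33/8.
  leading term x_1: subtract (13/32)·f_1 from 13/8*x_1 - 3/8*x_2 - 33/8 → 39/16*x_2**2 - 2*x_2 - 23/4
  leading term x_2**2: subtract (208)·h_5 from 39/16*x_2**2 - 2*x_2 - 23/4 → 1285*x_2 - 2570
  leading term x_2: subtract (-41120/103943)·h_6 from 1285*x_2 - 2570 → 0
  remainder 0.

S(f_3,h_6): leading monomials are coprime, so the S-polynomial reduces to 0 (Buchberger's first criterion).
S(h_4,h_6): lcm = x_2**3. S = 23/24*x_2**2 - 2/3*x_2 - 5/2.
  leading term x_2**2: subtract (736/9)·h_5 from 23/24*x_2**2 - 2/3*x_2 - 5/2 → 1516/3*x_2 - 3032/3
  leading term x_2: subtract (-48512/311829)·h_6 from 1516/3*x_2 - 3032/3 → 0
  remainder 0.

S(h_5,h_6): lcm = x_2**2. S = -526*x_2 + 1052.
  leading term x_2: subtract (16832/103943)·h_6 from -526*x_2 + 1052 → 0
  remainder 0.

Every S-polynomial of the final basis reduces to 0, so we have a Gröbner basis.
Inter-reduce: drop elements whose leading term is divisible by another's, tail-reduce, and make monic.
Reduced Gröbner basis: {x_1 - 3, x_2 - 2}.

A lex Gröbner basis eliminates variables successively. Here x_2 - 2 depends only on x_2, with roots {2}; lifting each root through the earlier basis elements recovers the full solutions.
  x_2 = 2: the earlier basis element becomes x_1 - 3 = 0, giving x_1 = 3 — point (3, 2).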